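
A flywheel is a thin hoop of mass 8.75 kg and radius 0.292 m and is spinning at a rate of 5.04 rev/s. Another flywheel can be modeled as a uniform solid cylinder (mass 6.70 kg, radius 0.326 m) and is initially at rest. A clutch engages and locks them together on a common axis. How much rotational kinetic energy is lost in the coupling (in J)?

The coupling torques are internal; angular momentum about the shared axis is conserved.
Moments of inertia: I_A = (8.75)(0.292)² = 0.7461 kg·m²; I_B = ½(6.70)(0.326)² = 0.3560 kg·m².
Taking A's sense as positive: L = (0.7461)(5.04) = 3.760 kg·m²·rev/s.
Combined I = 0.7461 + 0.3560 = 1.102 kg·m².
ω_f = L / I = 3.760 / 1.102 = 3.412 rev/s.
KE_i = ½ΣIω² = 374.1 J; KE_f = ½(1.102)(21.44)² = 253.2 J.

ΔKE lost ≈ 121 J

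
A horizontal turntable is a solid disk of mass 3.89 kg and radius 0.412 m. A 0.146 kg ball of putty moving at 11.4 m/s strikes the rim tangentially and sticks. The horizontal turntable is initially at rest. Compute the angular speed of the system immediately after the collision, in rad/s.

About the axle the impulsive forces during the collision are internal, so angular momentum about that axis is conserved.
I_p = ½(3.89)(0.412)² = 0.3302 kg·m². Taking the sense of the ball of putty's angular momentum as positive, L_{ball} = m v R = (0.146)(11.4)(0.412) = 0.6857 kg·m²/s.
L_i = 0 + 0.6857 = 0.6857 kg·m²/s.
After sticking, I_f = I_p + m R² = 0.3302 + (0.146)(0.412)² = 0.3549 kg·m².
ω_f = L_i / I_f = 0.6857 / 0.3549 = 1.932 rad/s.

|ω_f| ≈ 1.93 rad/s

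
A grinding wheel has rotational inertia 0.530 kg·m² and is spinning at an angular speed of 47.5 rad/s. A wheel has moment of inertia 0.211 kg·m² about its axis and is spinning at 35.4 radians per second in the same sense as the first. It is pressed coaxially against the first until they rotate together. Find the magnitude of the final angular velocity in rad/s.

No external torque acts about the common axis, so total angular momentum is conserved.
Taking A's sense as positive: L = (0.5300)(47.5) + (0.2110)(35.4) = 32.64 kg·m²·rad/s.
Combined I = 0.5300 + 0.2110 = 0.7410 kg·m².
ω_f = L / I = 32.64 / 0.7410 = 44.05 rad/s.

|ω_f| ≈ 44.1 rad/s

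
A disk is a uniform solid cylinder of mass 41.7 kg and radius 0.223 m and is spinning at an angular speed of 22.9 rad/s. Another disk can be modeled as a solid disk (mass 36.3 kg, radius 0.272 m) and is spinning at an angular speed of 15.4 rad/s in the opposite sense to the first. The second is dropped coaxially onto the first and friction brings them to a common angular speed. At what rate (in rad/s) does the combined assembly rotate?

No external torque acts about the common axis, so total angular momentum is conserved.
Moments of inertia: I_A = ½(41.7)(0.223)² = 1.037 kg·m²; I_B = ½(36.3)(0.272)² = 1.343 kg·m².
Taking A's sense as positive: L = (1.037)(22.9) − (1.343)(15.4) = 3.065 kg·m²·rad/s.
Combined I = 1.037 + 1.343 = 2.380 kg·m².
ω_f = L / I = 3.065 / 2.380 = 1.288 rad/s.

|ω_f| ≈ 1.29 rad/s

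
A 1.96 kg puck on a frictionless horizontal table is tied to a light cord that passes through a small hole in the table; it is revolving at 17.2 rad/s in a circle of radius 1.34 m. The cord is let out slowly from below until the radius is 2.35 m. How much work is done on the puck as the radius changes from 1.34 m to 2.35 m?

The constraining force is radial, so m r² ω about the center is conserved.
ω₂ = ω₁ (r₁/r₂)² = (17.2)(1.34/2.35)² = 5.592 rad/s.
W = ΔKE = ½m(v₂² − v₁²) = -351.3 J.

W ≈ -351 J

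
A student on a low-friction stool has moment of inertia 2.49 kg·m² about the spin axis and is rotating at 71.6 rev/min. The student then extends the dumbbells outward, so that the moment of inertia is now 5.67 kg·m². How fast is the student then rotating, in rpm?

ω₂ ≈ 31.4 rpm

No external torque acts about the spin axis, so angular momentum is conserved.
ω₂ = I₁ω₁ / I₂ = (2.490)(71.6 rpm) / (5.670) = 31.44 rpm.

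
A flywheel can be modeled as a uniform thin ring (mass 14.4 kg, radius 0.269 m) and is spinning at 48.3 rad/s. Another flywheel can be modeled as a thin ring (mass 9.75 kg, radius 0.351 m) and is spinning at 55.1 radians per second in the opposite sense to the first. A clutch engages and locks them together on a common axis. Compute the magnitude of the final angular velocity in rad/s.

|ω_f| ≈ 7.07 rad/s

No external torque acts about the common axis, so total angular momentum is conserved.
Moments of inertia: I_A = (14.4)(0.269)² = 1.042 kg·m²; I_B = (9.75)(0.351)² = 1.201 kg·m².
Taking A's sense as positive: L = (1.042)(48.3) − (1.201)(55.1) = -15.86 kg·m²·rad/s.
Combined I = 1.042 + 1.201 = 2.243 kg·m².
ω_f = L / I = -15.86 / 2.243 = -7.069 rad/s.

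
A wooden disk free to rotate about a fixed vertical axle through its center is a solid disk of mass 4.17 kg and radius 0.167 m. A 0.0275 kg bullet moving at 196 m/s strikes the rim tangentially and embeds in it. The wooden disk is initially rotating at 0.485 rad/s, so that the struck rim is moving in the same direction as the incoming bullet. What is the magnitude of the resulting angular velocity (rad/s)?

|ω_f| ≈ 15.8 rad/s

About the axle the impulsive forces during the collision are internal, so angular momentum about that axis is conserved.
I_p = ½(4.17)(0.167)² = 0.05815 kg·m². Taking the sense of the bullet's angular momentum as positive, L_{bullet} = m v R = (0.0275)(196)(0.167) = 0.9001 kg·m²/s.
L_i = +I_p ω_p + m v R = +(0.05815)(0.485) + 0.9001 = 0.9283 kg·m²/s.
After sticking, I_f = I_p + m R² = 0.05815 + (0.0275)(0.167)² = 0.05892 kg·m².
ω_f = L_i / I_f = 0.9283 / 0.05892 = 15.76 rad/s.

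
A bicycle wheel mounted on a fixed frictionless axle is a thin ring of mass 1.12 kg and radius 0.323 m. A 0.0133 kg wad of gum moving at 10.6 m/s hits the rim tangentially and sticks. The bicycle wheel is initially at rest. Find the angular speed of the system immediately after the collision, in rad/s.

|ω_f| ≈ 0.385 rad/s

About the axle the impulsive forces during the collision are internal, so angular momentum about that axis is conserved.
I_p = (1.12)(0.323)² = 0.1168 kg·m². Taking the sense of the wad of gum's angular momentum as positive, L_{wad} = m v R = (0.0133)(10.6)(0.323) = 0.04554 kg·m²/s.
L_i = 0 + 0.04554 = 0.04554 kg·m²/s.
After sticking, I_f = I_p + m R² = 0.1168 + (0.0133)(0.323)² = 0.1182 kg·m².
ω_f = L_i / I_f = 0.04554 / 0.1182 = 0.3851 rad/s.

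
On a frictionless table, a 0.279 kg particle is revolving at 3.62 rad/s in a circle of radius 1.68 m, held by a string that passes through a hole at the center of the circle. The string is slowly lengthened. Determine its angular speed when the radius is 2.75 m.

ω₂ ≈ 1.35 rad/s

No torque about the axis ⇒ m r₁² ω₁ = m r₂² ω₂.
ω₂ = ω₁ (r₁/r₂)² = (3.62)(1.68/2.75)² = 1.351 rad/s.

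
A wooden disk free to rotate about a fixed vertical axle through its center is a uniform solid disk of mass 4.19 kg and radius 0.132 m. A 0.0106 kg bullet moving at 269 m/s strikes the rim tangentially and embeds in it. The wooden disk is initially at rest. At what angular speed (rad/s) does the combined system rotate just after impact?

About the axle the impulsive forces during the collision are internal, so angular momentum about that axis is conserved.
I_p = ½(4.19)(0.132)² = 0.03650 kg·m². Taking the sense of the bullet's angular momentum as positive, L_{bullet} = m v R = (0.0106)(269)(0.132) = 0.3764 kg·m²/s.
L_i = 0 + 0.3764 = 0.3764 kg·m²/s.
After sticking, I_f = I_p + m R² = 0.03650 + (0.0106)(0.132)² = 0.03669 kg·m².
ω_f = L_i / I_f = 0.3764 / 0.03669 = 10.26 rad/s.

|ω_f| ≈ 10.3 rad/s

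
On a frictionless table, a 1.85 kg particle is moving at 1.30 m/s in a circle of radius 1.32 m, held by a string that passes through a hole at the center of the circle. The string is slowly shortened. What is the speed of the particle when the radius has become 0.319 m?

v₂ ≈ 5.38 m/s

The only horizontal force on the mass is along the cord (radial), so it exerts no torque about the hole and angular momentum m v r is conserved.
v₂ = v₁ r₁ / r₂ = (1.30)(1.32) / (0.319) = 5.379 m/s.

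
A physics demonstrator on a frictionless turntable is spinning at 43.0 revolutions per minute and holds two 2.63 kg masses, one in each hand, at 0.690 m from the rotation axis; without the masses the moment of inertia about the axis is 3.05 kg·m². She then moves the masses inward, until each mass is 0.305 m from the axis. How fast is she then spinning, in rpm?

ω₂ ≈ 67.5 rpm

With no external torque about the axis, L is conserved: I₁ω₁ = I₂ω₂.
I₁ = 3.05 + 2(2.63)(0.690)² = 5.554 kg·m²; I₂ = 3.05 + 2(2.63)(0.305)² = 3.539 kg·m².
ω₂ = I₁ω₁ / I₂ = (5.554)(43.0 rpm) / (3.539) = 67.48 rpm.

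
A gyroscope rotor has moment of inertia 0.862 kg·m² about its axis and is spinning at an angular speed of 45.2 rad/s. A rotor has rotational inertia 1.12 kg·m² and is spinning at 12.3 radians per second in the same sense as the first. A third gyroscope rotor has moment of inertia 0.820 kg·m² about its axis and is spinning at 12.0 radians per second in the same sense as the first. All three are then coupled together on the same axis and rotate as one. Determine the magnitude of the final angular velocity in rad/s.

No external torque acts about the common axis, so total angular momentum is conserved.
Taking A's sense as positive: L = (0.8620)(45.2) + (1.120)(12.3) + (0.8200)(12.0) = 62.58 kg·m²·rad/s.
Combined I = 0.8620 + 1.120 + 0.8200 = 2.802 kg·m².
ω_f = L / I = 62.58 / 2.802 = 22.33 rad/s.

|ω_f| ≈ 22.3 rad/s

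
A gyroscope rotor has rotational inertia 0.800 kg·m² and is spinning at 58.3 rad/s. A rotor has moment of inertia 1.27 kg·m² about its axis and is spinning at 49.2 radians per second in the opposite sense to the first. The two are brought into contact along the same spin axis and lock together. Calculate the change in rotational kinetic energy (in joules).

ΔKE ≈ -2840 J

No external torque acts about the common axis, so total angular momentum is conserved.
Taking A's sense as positive: L = (0.8000)(58.3) − (1.270)(49.2) = -15.84 kg·m²·rad/s.
Combined I = 0.8000 + 1.270 = 2.070 kg·m².
ω_f = L / I = -15.84 / 2.070 = -7.654 rad/s.
KE_i = ½ΣIω² = 2897 J; KE_f = ½(2.070)(7.654)² = 60.64 J.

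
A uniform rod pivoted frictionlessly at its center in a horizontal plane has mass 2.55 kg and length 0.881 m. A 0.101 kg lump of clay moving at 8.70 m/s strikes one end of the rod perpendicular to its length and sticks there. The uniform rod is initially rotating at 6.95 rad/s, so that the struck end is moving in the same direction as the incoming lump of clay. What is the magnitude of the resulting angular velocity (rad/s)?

About the pivot the impulsive forces during the collision are internal, so angular momentum about that axis is conserved.
I_p = (1/12)(2.55)(0.881)² = 0.1649 kg·m². Taking the sense of the lump of clay's angular momentum as positive, L_{lump} = m v R = (0.101)(8.70)(0.881/2) = 0.3871 kg·m²/s.
L_i = +I_p ω_p + m v R = +(0.1649)(6.95) + 0.3871 = 1.533 kg·m²/s.
After sticking, I_f = I_p + m R² = 0.1649 + (0.101)(0.881/2)² = 0.1845 kg·m².
ω_f = L_i / I_f = 1.533 / 0.1845 = 8.309 rad/s.

|ω_f| ≈ 8.31 rad/s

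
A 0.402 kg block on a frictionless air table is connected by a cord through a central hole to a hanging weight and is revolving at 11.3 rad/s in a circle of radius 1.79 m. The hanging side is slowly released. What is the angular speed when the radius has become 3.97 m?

The constraining force is radial, so m r² ω about the center is conserved.
ω₂ = ω₁ (r₁/r₂)² = (11.3)(1.79/3.97)² = 2.297 rad/s.

ω₂ ≈ 2.30 rad/s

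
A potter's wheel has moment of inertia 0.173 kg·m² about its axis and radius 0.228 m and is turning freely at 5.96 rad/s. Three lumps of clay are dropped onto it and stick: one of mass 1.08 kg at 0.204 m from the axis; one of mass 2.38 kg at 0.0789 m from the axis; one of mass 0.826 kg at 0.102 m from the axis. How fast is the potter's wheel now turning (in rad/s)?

The added mass arrives with no angular momentum about the axis, and any external torque about the axis is negligible, so the system's angular momentum is conserved.
Added inertia Σmr² = (1.08)(0.204)² + (2.38)(0.0789)² + (0.826)(0.102)² = 0.06835 kg·m²; I_f = 0.1730 + 0.06835 = 0.2414 kg·m².
ω_f = I_p ω_i / I_f = (0.1730)(5.96) / 0.2414 = 4.272 rad/s.

ω_f ≈ 4.27 rad/s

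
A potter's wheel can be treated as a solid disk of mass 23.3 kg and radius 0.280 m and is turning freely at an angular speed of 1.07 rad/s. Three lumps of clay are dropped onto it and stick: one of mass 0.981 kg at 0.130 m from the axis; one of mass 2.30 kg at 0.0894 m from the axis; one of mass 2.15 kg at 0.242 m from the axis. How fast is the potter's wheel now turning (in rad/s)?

The added mass arrives with no angular momentum about the axis, and any external torque about the axis is negligible, so the system's angular momentum is conserved.
I_p = ½(23.3)(0.280)² = 0.9134 kg·m².
Added inertia Σmr² = (0.981)(0.130)² + (2.30)(0.0894)² + (2.15)(0.242)² = 0.1609 kg·m²; I_f = 0.9134 + 0.1609 = 1.074 kg·m².
ω_f = I_p ω_i / I_f = (0.9134)(1.07) / 1.074 = 0.9098 rad/s.

ω_f ≈ 0.910 rad/s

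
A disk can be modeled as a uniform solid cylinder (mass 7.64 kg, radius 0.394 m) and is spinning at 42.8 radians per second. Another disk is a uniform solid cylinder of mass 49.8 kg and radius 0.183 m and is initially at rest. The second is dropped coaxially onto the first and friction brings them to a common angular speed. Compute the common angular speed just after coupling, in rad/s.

|ω_f| ≈ 17.8 rad/s

No external torque acts about the common axis, so total angular momentum is conserved.
Moments of inertia: I_A = ½(7.64)(0.394)² = 0.5930 kg·m²; I_B = ½(49.8)(0.183)² = 0.8339 kg·m².
Taking A's sense as positive: L = (0.5930)(42.8) = 25.38 kg·m²·rad/s.
Combined I = 0.5930 + 0.8339 = 1.427 kg·m².
ω_f = L / I = 25.38 / 1.427 = 17.79 rad/s.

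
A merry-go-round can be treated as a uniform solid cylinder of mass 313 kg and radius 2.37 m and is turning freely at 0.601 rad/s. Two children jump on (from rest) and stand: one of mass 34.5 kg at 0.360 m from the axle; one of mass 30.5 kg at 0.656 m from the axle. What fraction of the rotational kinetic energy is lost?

No external torque acts about the axle; L_before = L_after.
I_p = ½(313)(2.37)² = 879.0 kg·m².
Added inertia Σmr² = (34.5)(0.360)² + (30.5)(0.656)² = 17.60 kg·m²; I_f = 879.0 + 17.60 = 896.6 kg·m².
ω_f = I_p ω_i / I_f = (879.0)(0.601) / 896.6 = 0.5892 rad/s.
KE_i = ½(879.0)(0.6010 rad/s)² = 158.8 J; KE_f = ½(896.6)(0.5892)² = 155.6 J.
Fraction lost = 0.01962.

fraction ≈ 0.0196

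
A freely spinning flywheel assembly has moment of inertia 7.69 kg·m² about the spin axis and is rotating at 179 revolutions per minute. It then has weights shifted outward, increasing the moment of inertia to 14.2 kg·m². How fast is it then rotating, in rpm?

Angular momentum about the spin axis is conserved since the torque about it is zero.
ω₂ = I₁ω₁ / I₂ = (7.690)(179 rpm) / (14.20) = 96.94 rpm.

ω₂ ≈ 96.9 rpm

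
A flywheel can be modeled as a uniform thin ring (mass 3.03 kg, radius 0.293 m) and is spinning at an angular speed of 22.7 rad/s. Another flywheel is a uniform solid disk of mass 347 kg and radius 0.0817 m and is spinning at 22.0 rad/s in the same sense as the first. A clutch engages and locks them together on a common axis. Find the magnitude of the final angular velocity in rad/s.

The coupling torques are internal; angular momentum about the shared axis is conserved.
Moments of inertia: I_A = (3.03)(0.293)² = 0.2601 kg·m²; I_B = ½(347)(0.0817)² = 1.158 kg·m².
Taking A's sense as positive: L = (0.2601)(22.7) + (1.158)(22.0) = 31.38 kg·m²·rad/s.
Combined I = 0.2601 + 1.158 = 1.418 kg·m².
ω_f = L / I = 31.38 / 1.418 = 22.13 rad/s.

|ω_f| ≈ 22.1 rad/s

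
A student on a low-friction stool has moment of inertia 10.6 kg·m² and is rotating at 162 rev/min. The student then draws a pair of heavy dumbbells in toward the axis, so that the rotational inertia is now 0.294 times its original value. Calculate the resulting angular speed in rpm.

No external torque acts about the spin axis, so angular momentum is conserved.
I₂ = 0.294 × 10.6 = 3.116 kg·m².
ω₂ = I₁ω₁ / I₂ = (10.60)(162 rpm) / (3.116) = 551.0 rpm.

ω₂ ≈ 551 rpm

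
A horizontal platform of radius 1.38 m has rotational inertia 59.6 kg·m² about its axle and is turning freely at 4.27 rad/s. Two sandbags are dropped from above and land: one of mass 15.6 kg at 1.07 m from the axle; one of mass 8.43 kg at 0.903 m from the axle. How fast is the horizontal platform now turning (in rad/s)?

The added mass arrives with no angular momentum about the axle, and any external torque about the axle is negligible, so the system's angular momentum is conserved.
Added inertia Σmr² = (15.6)(1.07)² + (8.43)(0.903)² = 24.73 kg·m²; I_f = 59.60 + 24.73 = 84.33 kg·m².
ω_f = I_p ω_i / I_f = (59.60)(4.27) / 84.33 = 3.018 rad/s.

ω_f ≈ 3.02 rad/s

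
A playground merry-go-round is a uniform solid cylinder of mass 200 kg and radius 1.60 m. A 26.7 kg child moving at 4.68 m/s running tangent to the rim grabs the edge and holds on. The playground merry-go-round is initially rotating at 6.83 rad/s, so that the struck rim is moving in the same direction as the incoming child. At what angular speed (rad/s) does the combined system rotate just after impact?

About the axle the impulsive forces during the collision are internal, so angular momentum about that axis is conserved.
I_p = ½(200)(1.60)² = 256.0 kg·m². Taking the sense of the child's angular momentum as positive, L_{child} = m v R = (26.7)(4.68)(1.60) = 199.9 kg·m²/s.
L_i = +I_p ω_p + m v R = +(256.0)(6.83) + 199.9 = 1948 kg·m²/s.
After sticking, I_f = I_p + m R² = 256.0 + (26.7)(1.60)² = 324.4 kg·m².
ω_f = L_i / I_f = 1948 / 324.4 = 6.007 rad/s.

|ω_f| ≈ 6.01 rad/s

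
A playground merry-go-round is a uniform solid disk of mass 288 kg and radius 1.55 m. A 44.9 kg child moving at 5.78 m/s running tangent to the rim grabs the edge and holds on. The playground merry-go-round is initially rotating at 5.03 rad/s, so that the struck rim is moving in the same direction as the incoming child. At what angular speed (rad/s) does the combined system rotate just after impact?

About the axle the impulsive forces during the collision are internal, so angular momentum about that axis is conserved.
I_p = ½(288)(1.55)² = 346.0 kg·m². Taking the sense of the child's angular momentum as positive, L_{child} = m v R = (44.9)(5.78)(1.55) = 402.3 kg·m²/s.
L_i = +I_p ω_p + m v R = +(346.0)(5.03) + 402.3 = 2142 kg·m²/s.
After sticking, I_f = I_p + m R² = 346.0 + (44.9)(1.55)² = 453.8 kg·m².
ω_f = L_i / I_f = 2142 / 453.8 = 4.721 rad/s.

|ω_f| ≈ 4.72 rad/s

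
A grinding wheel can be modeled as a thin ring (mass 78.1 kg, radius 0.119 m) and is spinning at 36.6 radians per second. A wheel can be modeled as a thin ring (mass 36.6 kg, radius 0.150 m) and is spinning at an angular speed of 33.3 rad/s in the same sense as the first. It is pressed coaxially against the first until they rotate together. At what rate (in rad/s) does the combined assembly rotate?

|ω_f| ≈ 35.2 rad/s

The coupling torques are internal; angular momentum about the shared axis is conserved.
Moments of inertia: I_A = (78.1)(0.119)² = 1.106 kg·m²; I_B = (36.6)(0.150)² = 0.8235 kg·m².
Taking A's sense as positive: L = (1.106)(36.6) + (0.8235)(33.3) = 67.90 kg·m²·rad/s.
Combined I = 1.106 + 0.8235 = 1.929 kg·m².
ω_f = L / I = 67.90 / 1.929 = 35.19 rad/s.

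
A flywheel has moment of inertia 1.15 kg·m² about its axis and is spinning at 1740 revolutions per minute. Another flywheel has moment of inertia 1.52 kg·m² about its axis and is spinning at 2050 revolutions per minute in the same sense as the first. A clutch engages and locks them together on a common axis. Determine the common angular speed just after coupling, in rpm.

The coupling torques are internal; angular momentum about the shared axis is conserved.
Taking A's sense as positive: L = (1.150)(1740) + (1.520)(2050) = 5117 kg·m²·rpm.
Combined I = 1.150 + 1.520 = 2.670 kg·m².
ω_f = L / I = 5117 / 2.670 = 1916 rpm.

|ω_f| ≈ 1920 rpm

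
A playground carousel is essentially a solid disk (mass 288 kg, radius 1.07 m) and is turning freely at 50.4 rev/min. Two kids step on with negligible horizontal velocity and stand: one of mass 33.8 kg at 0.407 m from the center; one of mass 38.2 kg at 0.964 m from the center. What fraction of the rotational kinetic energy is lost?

fraction ≈ 0.200

No external torque acts about the center; L_before = L_after.
I_p = ½(288)(1.07)² = 164.9 kg·m².
Added inertia Σmr² = (33.8)(0.407)² + (38.2)(0.964)² = 41.10 kg·m²; I_f = 164.9 + 41.10 = 206.0 kg·m².
ω_f = I_p ω_i / I_f = (164.9)(50.4) / 206.0 = 40.34 rpm.
KE_i = ½(164.9)(5.278 rad/s)² = 2296 J; KE_f = ½(206.0)(4.225)² = 1838 J.
Fraction lost = 0.1995.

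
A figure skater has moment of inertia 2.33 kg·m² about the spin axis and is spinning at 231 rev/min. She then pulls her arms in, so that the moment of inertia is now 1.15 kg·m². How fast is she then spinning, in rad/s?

ω₂ ≈ 49.0 rad/s

With no external torque about the axis, L is conserved: I₁ω₁ = I₂ω₂.
ω₂ = I₁ω₁ / I₂ = (2.330)(231 rpm) / (1.150) = 468.0 rpm = 49.01 rad/s.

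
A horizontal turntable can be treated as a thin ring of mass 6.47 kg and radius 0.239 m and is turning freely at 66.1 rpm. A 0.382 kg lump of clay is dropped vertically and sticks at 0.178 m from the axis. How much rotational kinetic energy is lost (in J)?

energy lost ≈ 0.281 J

The added mass arrives with no angular momentum about the axis, and any external torque about the axis is negligible, so the system's angular momentum is conserved.
I_p = (6.47)(0.239)² = 0.3696 kg·m².
Added inertia Σmr² = (0.382)(0.178)² = 0.01210 kg·m²; I_f = 0.3696 + 0.01210 = 0.3817 kg·m².
ω_f = I_p ω_i / I_f = (0.3696)(66.1) / 0.3817 = 64.00 rpm.
KE_i = ½(0.3696)(6.922 rad/s)² = 8.854 J; KE_f = ½(0.3817)(6.702)² = 8.573 J.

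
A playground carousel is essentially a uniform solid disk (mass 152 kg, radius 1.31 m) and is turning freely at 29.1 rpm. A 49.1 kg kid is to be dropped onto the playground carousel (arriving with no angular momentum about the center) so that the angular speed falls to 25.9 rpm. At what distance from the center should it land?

No external torque acts about the center; L_before = L_after.
I_p = ½(152)(1.31)² = 130.4 kg·m².
I_p ω_i = (I_p + m r²) ω_f ⇒ m r² = I_p(ω_i/ω_f − 1) = 130.4(29.1/25.9 − 1) = 16.11 kg·m².
r = √(16.11/49.1) = 0.5729 m.

r ≈ 0.573 m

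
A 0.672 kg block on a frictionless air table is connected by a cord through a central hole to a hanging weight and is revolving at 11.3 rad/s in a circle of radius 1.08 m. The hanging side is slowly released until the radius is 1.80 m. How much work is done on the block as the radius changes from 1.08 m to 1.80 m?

W ≈ -32.0 J

No torque about the axis ⇒ m r₁² ω₁ = m r₂² ω₂.
ω₂ = ω₁ (r₁/r₂)² = (11.3)(1.08/1.80)² = 4.068 rad/s.
W = ΔKE = ½m(v₂² − v₁²) = -32.03 J.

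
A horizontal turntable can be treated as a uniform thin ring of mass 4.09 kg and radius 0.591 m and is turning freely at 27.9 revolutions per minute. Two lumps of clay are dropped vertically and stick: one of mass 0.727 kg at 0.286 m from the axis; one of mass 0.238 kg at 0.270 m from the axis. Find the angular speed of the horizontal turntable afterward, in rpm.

No external torque acts about the axis; L_before = L_after.
I_p = (4.09)(0.591)² = 1.429 kg·m².
Added inertia Σmr² = (0.727)(0.286)² + (0.238)(0.270)² = 0.07682 kg·m²; I_f = 1.429 + 0.07682 = 1.505 kg·m².
ω_f = I_p ω_i / I_f = (1.429)(27.9) / 1.505 = 26.48 rpm.

ω_f ≈ 26.5 rpm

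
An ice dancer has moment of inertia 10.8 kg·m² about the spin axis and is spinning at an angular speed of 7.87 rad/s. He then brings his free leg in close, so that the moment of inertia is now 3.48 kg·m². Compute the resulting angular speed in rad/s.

No external torque acts about the spin axis, so angular momentum is conserved.
ω₂ = I₁ω₁ / I₂ = (10.80)(7.87 rad/s) / (3.480) = 24.42 rad/s.

ω₂ ≈ 24.4 rad/s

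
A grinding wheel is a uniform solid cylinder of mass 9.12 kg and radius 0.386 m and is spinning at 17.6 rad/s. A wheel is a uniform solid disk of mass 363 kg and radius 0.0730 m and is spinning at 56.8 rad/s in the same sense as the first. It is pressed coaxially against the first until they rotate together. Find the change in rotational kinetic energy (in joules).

The coupling torques are internal; angular momentum about the shared axis is conserved.
Moments of inertia: I_A = ½(9.12)(0.386)² = 0.6794 kg·m²; I_B = ½(363)(0.0730)² = 0.9672 kg·m².
Taking A's sense as positive: L = (0.6794)(17.6) + (0.9672)(56.8) = 66.90 kg·m²·rad/s.
Combined I = 0.6794 + 0.9672 = 1.647 kg·m².
ω_f = L / I = 66.90 / 1.647 = 40.63 rad/s.
KE_i = ½ΣIω² = 1665 J; KE_f = ½(1.647)(40.63)² = 1359 J.

ΔKE ≈ -307 J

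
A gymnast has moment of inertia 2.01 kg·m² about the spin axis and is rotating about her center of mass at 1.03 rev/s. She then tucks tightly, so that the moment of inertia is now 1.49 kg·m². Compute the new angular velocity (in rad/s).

ω₂ ≈ 8.73 rad/s

With no external torque about the axis, L is conserved: I₁ω₁ = I₂ω₂.
ω₂ = I₁ω₁ / I₂ = (2.010)(1.03 rev/s) / (1.490) = 1.389 rev/s = 8.730 rad/s.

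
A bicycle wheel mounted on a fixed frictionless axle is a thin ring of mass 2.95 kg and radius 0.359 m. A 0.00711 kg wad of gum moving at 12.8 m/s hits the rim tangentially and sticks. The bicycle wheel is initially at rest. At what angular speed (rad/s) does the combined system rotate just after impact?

The axle reaction passes through the axle and exerts no torque about it; angular momentum about the axle is conserved through the impact.
I_p = (2.95)(0.359)² = 0.3802 kg·m². Taking the sense of the wad of gum's angular momentum as positive, L_{wad} = m v R = (0.00711)(12.8)(0.359) = 0.03267 kg·m²/s.
L_i = 0 + 0.03267 = 0.03267 kg·m²/s.
After sticking, I_f = I_p + m R² = 0.3802 + (0.00711)(0.359)² = 0.3811 kg·m².
ω_f = L_i / I_f = 0.03267 / 0.3811 = 0.08573 rad/s.

|ω_f| ≈ 0.0857 rad/s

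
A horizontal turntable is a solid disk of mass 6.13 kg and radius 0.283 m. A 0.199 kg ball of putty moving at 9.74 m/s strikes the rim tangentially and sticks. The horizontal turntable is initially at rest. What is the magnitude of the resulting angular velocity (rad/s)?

|ω_f| ≈ 2.10 rad/s

The axle reaction passes through the axle and exerts no torque about it; angular momentum about the axle is conserved through the impact.
I_p = ½(6.13)(0.283)² = 0.2455 kg·m². Taking the sense of the ball of putty's angular momentum as positive, L_{ball} = m v R = (0.199)(9.74)(0.283) = 0.5485 kg·m²/s.
L_i = 0 + 0.5485 = 0.5485 kg·m²/s.
After sticking, I_f = I_p + m R² = 0.2455 + (0.199)(0.283)² = 0.2614 kg·m².
ω_f = L_i / I_f = 0.5485 / 0.2614 = 2.098 rad/s.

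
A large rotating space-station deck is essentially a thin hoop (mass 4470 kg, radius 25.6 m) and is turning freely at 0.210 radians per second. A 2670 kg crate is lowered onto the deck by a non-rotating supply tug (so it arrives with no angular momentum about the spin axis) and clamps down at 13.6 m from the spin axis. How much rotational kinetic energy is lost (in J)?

The added mass arrives with no angular momentum about the spin axis, and any external torque about the spin axis is negligible, so the system's angular momentum is conserved.
I_p = (4470)(25.6)² = 2.929e+06 kg·m².
Added inertia Σmr² = (2670)(13.6)² = 4.938e+05 kg·m²; I_f = 2.929e+06 + 4.938e+05 = 3.423e+06 kg·m².
ω_f = I_p ω_i / I_f = (2.929e+06)(0.210) / 3.423e+06 = 0.1797 rad/s.
KE_i = ½(2.929e+06)(0.2100 rad/s)² = 64590 J; KE_f = ½(3.423e+06)(0.1797)² = 55280 J.

energy lost ≈ 9320 J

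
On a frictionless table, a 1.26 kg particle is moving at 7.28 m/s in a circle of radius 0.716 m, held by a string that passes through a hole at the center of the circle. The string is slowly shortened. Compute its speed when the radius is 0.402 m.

v₂ ≈ 13.0 m/s

Central (radial) force ⇒ zero torque about the center ⇒ m v r is constant.
v₂ = v₁ r₁ / r₂ = (7.28)(0.716) / (0.402) = 12.97 m/s.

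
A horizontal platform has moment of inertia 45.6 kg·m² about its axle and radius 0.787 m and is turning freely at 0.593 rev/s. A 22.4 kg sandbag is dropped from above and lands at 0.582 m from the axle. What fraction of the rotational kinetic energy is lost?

fraction ≈ 0.143

The added mass arrives with no angular momentum about the axle, and any external torque about the axle is negligible, so the system's angular momentum is conserved.
Added inertia Σmr² = (22.4)(0.582)² = 7.587 kg·m²; I_f = 45.60 + 7.587 = 53.19 kg·m².
ω_f = I_p ω_i / I_f = (45.60)(0.593) / 53.19 = 0.5084 rev/s.
KE_i = ½(45.60)(3.726 rad/s)² = 316.5 J; KE_f = ½(53.19)(3.194)² = 271.4 J.
Fraction lost = 0.1427.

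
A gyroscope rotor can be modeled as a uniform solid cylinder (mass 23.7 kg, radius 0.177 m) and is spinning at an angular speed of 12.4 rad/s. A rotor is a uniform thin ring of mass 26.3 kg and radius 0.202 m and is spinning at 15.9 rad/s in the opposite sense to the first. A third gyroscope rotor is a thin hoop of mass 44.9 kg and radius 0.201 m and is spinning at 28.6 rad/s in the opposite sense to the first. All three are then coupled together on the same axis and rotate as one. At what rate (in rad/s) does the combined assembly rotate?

|ω_f| ≈ 19.7 rad/s

No external torque acts about the common axis, so total angular momentum is conserved.
Moments of inertia: I_A = ½(23.7)(0.177)² = 0.3712 kg·m²; I_B = (26.3)(0.202)² = 1.073 kg·m²; I_C = (44.9)(0.201)² = 1.814 kg·m².
Taking A's sense as positive: L = (0.3712)(12.4) − (1.073)(15.9) − (1.814)(28.6) = -64.34 kg·m²·rad/s.
Combined I = 0.3712 + 1.073 + 1.814 = 3.258 kg·m².
ω_f = L / I = -64.34 / 3.258 = -19.75 rad/s.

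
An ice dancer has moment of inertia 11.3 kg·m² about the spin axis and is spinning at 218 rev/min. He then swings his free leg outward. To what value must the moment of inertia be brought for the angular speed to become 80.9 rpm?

I₂ ≈ 30.4 kg·m²

No external torque acts about the spin axis, so angular momentum is conserved.
I₂ = I₁ω₁ / ω₂ = (11.3)(218) / (80.9) = 30.45 kg·m².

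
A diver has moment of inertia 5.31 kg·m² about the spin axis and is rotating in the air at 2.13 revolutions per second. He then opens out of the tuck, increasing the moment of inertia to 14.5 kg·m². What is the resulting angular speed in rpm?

ω₂ ≈ 46.8 rpm

Angular momentum about the spin axis is conserved since the torque about it is zero.
ω₂ = I₁ω₁ / I₂ = (5.310)(2.13 rev/s) / (14.50) = 0.7800 rev/s = 46.80 rpm.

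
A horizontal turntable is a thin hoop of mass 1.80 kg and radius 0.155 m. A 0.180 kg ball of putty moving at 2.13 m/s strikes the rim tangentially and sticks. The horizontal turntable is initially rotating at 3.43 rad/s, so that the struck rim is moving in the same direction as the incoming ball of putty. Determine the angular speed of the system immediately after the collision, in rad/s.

The axle reaction passes through the axle and exerts no torque about it; angular momentum about the axle is conserved through the impact.
I_p = (1.80)(0.155)² = 0.04325 kg·m². Taking the sense of the ball of putty's angular momentum as positive, L_{ball} = m v R = (0.180)(2.13)(0.155) = 0.05943 kg·m²/s.
L_i = +I_p ω_p + m v R = +(0.04325)(3.43) + 0.05943 = 0.2078 kg·m²/s.
After sticking, I_f = I_p + m R² = 0.04325 + (0.180)(0.155)² = 0.04757 kg·m².
ω_f = L_i / I_f = 0.2078 / 0.04757 = 4.367 rad/s.

|ω_f| ≈ 4.37 rad/s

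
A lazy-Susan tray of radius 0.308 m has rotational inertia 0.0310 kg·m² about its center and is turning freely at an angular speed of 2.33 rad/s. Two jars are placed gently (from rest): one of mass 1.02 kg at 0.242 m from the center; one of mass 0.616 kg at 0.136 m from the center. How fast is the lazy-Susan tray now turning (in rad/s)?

ω_f ≈ 0.707 rad/s

The added mass arrives with no angular momentum about the center, and any external torque about the center is negligible, so the system's angular momentum is conserved.
Added inertia Σmr² = (1.02)(0.242)² + (0.616)(0.136)² = 0.07113 kg·m²; I_f = 0.03100 + 0.07113 = 0.1021 kg·m².
ω_f = I_p ω_i / I_f = (0.03100)(2.33) / 0.1021 = 0.7072 rad/s.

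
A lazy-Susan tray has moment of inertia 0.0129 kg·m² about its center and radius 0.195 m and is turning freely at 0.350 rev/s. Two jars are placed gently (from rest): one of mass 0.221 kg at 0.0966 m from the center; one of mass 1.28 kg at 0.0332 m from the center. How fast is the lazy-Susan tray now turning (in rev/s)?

ω_f ≈ 0.276 rev/s

No external torque acts about the center; L_before = L_after.
Added inertia Σmr² = (0.221)(0.0966)² + (1.28)(0.0332)² = 0.003473 kg·m²; I_f = 0.01290 + 0.003473 = 0.01637 kg·m².
ω_f = I_p ω_i / I_f = (0.01290)(0.350) / 0.01637 = 0.2758 rev/s.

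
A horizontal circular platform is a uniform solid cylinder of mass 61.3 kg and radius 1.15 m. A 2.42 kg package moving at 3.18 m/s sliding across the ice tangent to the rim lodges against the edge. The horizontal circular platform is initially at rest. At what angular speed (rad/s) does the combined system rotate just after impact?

|ω_f| ≈ 0.202 rad/s

About the central axle the impulsive forces during the collision are internal, so angular momentum about that axis is conserved.
I_p = ½(61.3)(1.15)² = 40.53 kg·m². Taking the sense of the package's angular momentum as positive, L_{package} = m v R = (2.42)(3.18)(1.15) = 8.850 kg·m²/s.
L_i = 0 + 8.850 = 8.850 kg·m²/s.
After sticking, I_f = I_p + m R² = 40.53 + (2.42)(1.15)² = 43.74 kg·m².
ω_f = L_i / I_f = 8.850 / 43.74 = 0.2024 rad/s.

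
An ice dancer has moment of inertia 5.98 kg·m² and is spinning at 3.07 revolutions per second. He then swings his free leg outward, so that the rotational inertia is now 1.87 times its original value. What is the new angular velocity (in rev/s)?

ω₂ ≈ 1.64 rev/s

With no external torque about the axis, L is conserved: I₁ω₁ = I₂ω₂.
I₂ = 1.87 × 5.98 = 11.18 kg·m².
ω₂ = I₁ω₁ / I₂ = (5.980)(3.07 rev/s) / (11.18) = 1.642 rev/s.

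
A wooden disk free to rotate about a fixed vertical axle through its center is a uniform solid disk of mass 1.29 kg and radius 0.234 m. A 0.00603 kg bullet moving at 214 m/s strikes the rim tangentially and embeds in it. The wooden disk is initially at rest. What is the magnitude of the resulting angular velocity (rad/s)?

The axle reaction passes through the axle and exerts no torque about it; angular momentum about the axle is conserved through the impact.
I_p = ½(1.29)(0.234)² = 0.03532 kg·m². Taking the sense of the bullet's angular momentum as positive, L_{bullet} = m v R = (0.00603)(214)(0.234) = 0.3020 kg·m²/s.
L_i = 0 + 0.3020 = 0.3020 kg·m²/s.
After sticking, I_f = I_p + m R² = 0.03532 + (0.00603)(0.234)² = 0.03565 kg·m².
ω_f = L_i / I_f = 0.3020 / 0.03565 = 8.471 rad/s.

|ω_f| ≈ 8.47 rad/s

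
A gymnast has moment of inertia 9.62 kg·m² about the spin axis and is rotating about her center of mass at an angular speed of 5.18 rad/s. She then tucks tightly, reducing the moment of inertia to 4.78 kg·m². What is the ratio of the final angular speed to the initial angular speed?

With no external torque about the axis, L is conserved: I₁ω₁ = I₂ω₂.
ω₂/ω₁ = I₁/I₂ = 9.620 / 4.780 = 2.013.

ω₂/ω₁ ≈ 2.01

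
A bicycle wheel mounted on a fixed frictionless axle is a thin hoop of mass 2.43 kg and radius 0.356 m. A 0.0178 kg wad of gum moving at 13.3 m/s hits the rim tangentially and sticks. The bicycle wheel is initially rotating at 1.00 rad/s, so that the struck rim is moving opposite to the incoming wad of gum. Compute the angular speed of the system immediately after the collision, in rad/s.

|ω_f| ≈ 0.721 rad/s

The axle reaction passes through the axle and exerts no torque about it; angular momentum about the axle is conserved through the impact.
I_p = (2.43)(0.356)² = 0.3080 kg·m². Taking the sense of the wad of gum's angular momentum as positive, L_{wad} = m v R = (0.0178)(13.3)(0.356) = 0.08428 kg·m²/s.
L_i = −I_p ω_p + m v R = −(0.3080)(1.00) + 0.08428 = -0.2237 kg·m²/s.
After sticking, I_f = I_p + m R² = 0.3080 + (0.0178)(0.356)² = 0.3102 kg·m².
ω_f = L_i / I_f = -0.2237 / 0.3102 = -0.7211 rad/s.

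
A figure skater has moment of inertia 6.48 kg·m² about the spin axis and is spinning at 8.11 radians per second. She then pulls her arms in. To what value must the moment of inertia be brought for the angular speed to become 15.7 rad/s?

No external torque acts about the spin axis, so angular momentum is conserved.
I₂ = I₁ω₁ / ω₂ = (6.48)(8.11) / (15.7) = 3.347 kg·m².

I₂ ≈ 3.35 kg·m²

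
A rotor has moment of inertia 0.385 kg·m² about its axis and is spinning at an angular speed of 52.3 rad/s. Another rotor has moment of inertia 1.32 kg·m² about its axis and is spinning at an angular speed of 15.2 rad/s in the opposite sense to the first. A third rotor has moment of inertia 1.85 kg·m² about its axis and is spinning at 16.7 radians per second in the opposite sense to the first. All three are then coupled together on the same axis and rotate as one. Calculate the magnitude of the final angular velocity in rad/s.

|ω_f| ≈ 8.67 rad/s

No external torque acts about the common axis, so total angular momentum is conserved.
Taking A's sense as positive: L = (0.3850)(52.3) − (1.320)(15.2) − (1.850)(16.7) = -30.82 kg·m²·rad/s.
Combined I = 0.3850 + 1.320 + 1.850 = 3.555 kg·m².
ω_f = L / I = -30.82 / 3.555 = -8.670 rad/s.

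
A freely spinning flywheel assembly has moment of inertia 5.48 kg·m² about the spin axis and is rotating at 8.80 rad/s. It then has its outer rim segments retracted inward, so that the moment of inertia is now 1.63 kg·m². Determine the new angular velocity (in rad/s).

ω₂ ≈ 29.6 rad/s

With no external torque about the axis, L is conserved: I₁ω₁ = I₂ω₂.
ω₂ = I₁ω₁ / I₂ = (5.480)(8.80 rad/s) / (1.630) = 29.59 rad/s.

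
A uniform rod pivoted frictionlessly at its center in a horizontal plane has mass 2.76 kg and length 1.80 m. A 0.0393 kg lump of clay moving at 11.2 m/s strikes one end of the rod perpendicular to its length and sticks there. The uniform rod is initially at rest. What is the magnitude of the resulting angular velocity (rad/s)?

The axle reaction passes through the pivot and exerts no torque about it; angular momentum about the pivot is conserved through the impact.
I_p = (1/12)(2.76)(1.80)² = 0.7452 kg·m². Taking the sense of the lump of clay's angular momentum as positive, L_{lump} = m v R = (0.0393)(11.2)(1.80/2) = 0.3961 kg·m²/s.
L_i = 0 + 0.3961 = 0.3961 kg·m²/s.
After sticking, I_f = I_p + m R² = 0.7452 + (0.0393)(1.80/2)² = 0.7770 kg·m².
ω_f = L_i / I_f = 0.3961 / 0.7770 = 0.5098 rad/s.

|ω_f| ≈ 0.510 rad/s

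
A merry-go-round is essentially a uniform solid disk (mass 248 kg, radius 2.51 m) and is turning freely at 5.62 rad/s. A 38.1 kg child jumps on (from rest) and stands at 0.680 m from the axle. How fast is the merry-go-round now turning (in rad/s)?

ω_f ≈ 5.50 rad/s

No external torque acts about the axle; L_before = L_after.
I_p = ½(248)(2.51)² = 781.2 kg·m².
Added inertia Σmr² = (38.1)(0.680)² = 17.62 kg·m²; I_f = 781.2 + 17.62 = 798.8 kg·m².
ω_f = I_p ω_i / I_f = (781.2)(5.62) / 798.8 = 5.496 rad/s.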